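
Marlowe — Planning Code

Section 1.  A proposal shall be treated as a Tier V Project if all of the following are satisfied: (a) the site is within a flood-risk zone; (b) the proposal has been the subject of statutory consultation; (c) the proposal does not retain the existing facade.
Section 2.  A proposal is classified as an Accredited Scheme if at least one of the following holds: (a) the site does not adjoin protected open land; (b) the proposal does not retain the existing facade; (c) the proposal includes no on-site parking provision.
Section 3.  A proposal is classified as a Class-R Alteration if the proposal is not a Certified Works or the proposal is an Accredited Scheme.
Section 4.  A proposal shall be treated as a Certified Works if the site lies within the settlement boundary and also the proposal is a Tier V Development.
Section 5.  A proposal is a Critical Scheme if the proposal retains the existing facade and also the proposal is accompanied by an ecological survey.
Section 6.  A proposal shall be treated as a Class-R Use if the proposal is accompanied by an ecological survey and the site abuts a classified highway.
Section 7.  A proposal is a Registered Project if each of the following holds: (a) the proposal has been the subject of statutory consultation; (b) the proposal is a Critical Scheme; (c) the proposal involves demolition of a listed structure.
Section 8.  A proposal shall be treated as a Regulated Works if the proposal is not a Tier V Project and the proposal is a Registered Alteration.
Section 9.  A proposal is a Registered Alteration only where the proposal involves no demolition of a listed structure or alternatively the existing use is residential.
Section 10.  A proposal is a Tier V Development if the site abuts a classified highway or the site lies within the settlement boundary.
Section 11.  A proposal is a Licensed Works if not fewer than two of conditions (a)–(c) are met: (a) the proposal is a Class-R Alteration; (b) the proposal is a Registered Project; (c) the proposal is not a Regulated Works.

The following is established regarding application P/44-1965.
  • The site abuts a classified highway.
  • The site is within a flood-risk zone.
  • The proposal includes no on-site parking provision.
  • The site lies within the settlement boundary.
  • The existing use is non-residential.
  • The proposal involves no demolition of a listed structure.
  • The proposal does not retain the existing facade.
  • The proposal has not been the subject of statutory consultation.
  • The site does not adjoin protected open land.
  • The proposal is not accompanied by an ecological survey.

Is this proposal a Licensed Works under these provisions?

section 10 — Tier V Development: [the site abuts a classified highway? yes] OR [the site lies within the settlement boundary? yes] → satisfied.
section 4 — Certified Works: [the site lies within the settlement boundary? yes] AND [Tier V Development (section 10)? yes] → satisfied.
section 2 — Accredited Scheme: [the site does not adjoin protected open land? yes] OR [the proposal does not retain the existing facade? yes] OR [the proposal includes no on-site parking provision? yes] → satisfied.
section 3 — Class-R Alteration: [not a Certified Works (section 4)? no] OR [Accredited Scheme (section 2)? yes] → satisfied.
section 5 — Critical Scheme: [the proposal retains the existing facade? no] AND [the proposal is accompanied by an ecological survey? no] → not satisfied.
section 7 — Registered Project: [the proposal has been the subject of statutory consultation? no] AND [Critical Scheme (section 5)? no] AND [the proposal involves demolition of a listed structure? no] → not satisfied.
section 1 — Tier V Project: [the site is within a flood-risk zone? yes] AND [the proposal has been the subject of statutory consultation? no] AND [the proposal does not retain the existing facade? yes] → not satisfied.
section 9 — Registered Alteration: [the proposal involves no demolition of a listed structure? yes] OR [the existing use is residential? no] → satisfied.
section 8 — Regulated Works: [not a Tier V Project (section 1)? yes] AND [Registered Alteration (section 9)? yes] → satisfied.
section 11 — Licensed Works: Class-R Alteration (section 3)? yes; Registered Project (section 7)? no; not a Regulated Works (section 8)? no — 1 of 3 hold (need ≥2) → not satisfied.

No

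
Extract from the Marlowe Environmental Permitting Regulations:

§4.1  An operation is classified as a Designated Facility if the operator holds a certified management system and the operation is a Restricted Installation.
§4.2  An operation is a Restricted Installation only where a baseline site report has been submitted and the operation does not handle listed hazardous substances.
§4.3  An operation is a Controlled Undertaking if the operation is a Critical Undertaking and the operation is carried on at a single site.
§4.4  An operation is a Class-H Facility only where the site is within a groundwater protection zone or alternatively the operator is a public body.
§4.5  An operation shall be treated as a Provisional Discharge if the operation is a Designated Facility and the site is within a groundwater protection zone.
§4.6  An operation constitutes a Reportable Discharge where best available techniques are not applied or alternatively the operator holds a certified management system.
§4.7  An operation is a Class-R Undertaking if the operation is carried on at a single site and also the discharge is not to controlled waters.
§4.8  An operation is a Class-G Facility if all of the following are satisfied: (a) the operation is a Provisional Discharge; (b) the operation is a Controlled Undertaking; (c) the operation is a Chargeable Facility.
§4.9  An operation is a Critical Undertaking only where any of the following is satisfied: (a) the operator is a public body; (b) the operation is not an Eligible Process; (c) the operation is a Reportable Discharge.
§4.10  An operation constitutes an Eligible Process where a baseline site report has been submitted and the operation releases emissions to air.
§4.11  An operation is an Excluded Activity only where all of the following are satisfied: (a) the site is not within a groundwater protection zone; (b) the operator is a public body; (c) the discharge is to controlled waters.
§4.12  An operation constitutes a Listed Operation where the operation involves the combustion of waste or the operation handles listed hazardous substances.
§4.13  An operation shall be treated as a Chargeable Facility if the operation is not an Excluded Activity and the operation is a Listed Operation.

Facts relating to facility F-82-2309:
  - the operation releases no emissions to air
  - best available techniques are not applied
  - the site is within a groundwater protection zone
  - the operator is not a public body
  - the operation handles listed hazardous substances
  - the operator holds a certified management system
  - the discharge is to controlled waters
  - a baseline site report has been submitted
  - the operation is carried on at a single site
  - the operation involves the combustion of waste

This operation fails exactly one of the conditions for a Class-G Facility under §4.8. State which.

§4.2 — Restricted Installation: [a baseline site report has been submitted? yes] AND [the operation does not handle listed hazardous substances? no] → not satisfied.
§4.1 — Designated Facility: [the operator holds a certified management system? yes] AND [Restricted Installation (§4.2)? no] → not satisfied.
§4.5 — Provisional Discharge: [Designated Facility (§4.1)? no] AND [the site is within a groundwater protection zone? yes] → not satisfied.
§4.10 — Eligible Process: [a baseline site report has been submitted? yes] AND [the operation releases emissions to air? no] → not satisfied.
§4.6 — Reportable Discharge: [best available techniques are not applied? yes] OR [the operator holds a certified management system? yes] → satisfied.
§4.9 — Critical Undertaking: [the operator is a public body? no] OR [not an Eligible Process (§4.10)? yes] OR [Reportable Discharge (§4.6)? yes] → satisfied.
§4.3 — Controlled Undertaking: [Critical Undertaking (§4.9)? yes] AND [the operation is carried on at a single site? yes] → satisfied.
§4.11 — Excluded Activity: [the site is not within a groundwater protection zone? no] AND [the operator is a public body? no] AND [the discharge is to controlled waters? yes] → not satisfied.
§4.12 — Listed Operation: [the operation involves the combustion of waste? yes] OR [the operation handles listed hazardous substances? yes] → satisfied.
§4.13 — Chargeable Facility: [not an Excluded Activity (§4.11)? yes] AND [Listed Operation (§4.12)? yes] → satisfied.
§4.8 — Class-G Facility: [Provisional Discharge (§4.5)? no] AND [Controlled Undertaking (§4.3)? yes] AND [Chargeable Facility (§4.13)? yes] → not satisfied.

Provisional Discharge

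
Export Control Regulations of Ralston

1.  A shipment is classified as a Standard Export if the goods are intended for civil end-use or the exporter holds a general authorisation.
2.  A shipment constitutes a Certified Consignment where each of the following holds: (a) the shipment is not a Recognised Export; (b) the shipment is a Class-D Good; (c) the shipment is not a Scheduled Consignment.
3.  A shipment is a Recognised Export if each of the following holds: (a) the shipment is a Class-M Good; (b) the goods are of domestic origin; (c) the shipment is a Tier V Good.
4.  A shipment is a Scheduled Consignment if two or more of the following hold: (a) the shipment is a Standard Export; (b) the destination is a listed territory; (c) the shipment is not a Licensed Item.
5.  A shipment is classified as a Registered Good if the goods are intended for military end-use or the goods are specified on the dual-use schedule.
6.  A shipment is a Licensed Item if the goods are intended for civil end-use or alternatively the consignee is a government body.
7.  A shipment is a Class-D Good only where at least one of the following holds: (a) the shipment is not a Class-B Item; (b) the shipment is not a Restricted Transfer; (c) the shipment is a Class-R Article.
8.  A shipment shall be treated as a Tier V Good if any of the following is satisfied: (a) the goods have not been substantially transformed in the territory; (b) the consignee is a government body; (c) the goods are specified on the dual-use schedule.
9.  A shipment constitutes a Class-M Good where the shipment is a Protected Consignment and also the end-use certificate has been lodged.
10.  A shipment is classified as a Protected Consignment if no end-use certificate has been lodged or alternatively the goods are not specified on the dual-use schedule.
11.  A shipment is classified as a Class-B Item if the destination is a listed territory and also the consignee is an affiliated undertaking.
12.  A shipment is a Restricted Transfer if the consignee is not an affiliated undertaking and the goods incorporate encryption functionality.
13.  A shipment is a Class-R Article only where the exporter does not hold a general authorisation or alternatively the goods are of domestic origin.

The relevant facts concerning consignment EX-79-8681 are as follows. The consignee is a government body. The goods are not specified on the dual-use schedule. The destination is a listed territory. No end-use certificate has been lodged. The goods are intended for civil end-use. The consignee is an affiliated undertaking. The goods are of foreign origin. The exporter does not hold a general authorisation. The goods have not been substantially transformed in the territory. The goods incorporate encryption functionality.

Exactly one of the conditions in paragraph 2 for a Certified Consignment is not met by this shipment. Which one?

Under paragraph 10: no end-use certificate has been lodged? yes; or the goods are not specified on the dual-use schedule? yes. So the shipment is a Protected Consignment.
Under paragraph 9: Protected Consignment (paragraph 10)? yes; and the end-use certificate has been lodged? no. So the shipment is not a Class-M Good.
Under paragraph 8: the goods have not been substantially transformed in the territory? yes; or the consignee is a government body? yes; or the goods are specified on the dual-use schedule? no. So the shipment is a Tier V Good.
Under paragraph 3: Class-M Good (paragraph 9)? no; and the goods are of domestic origin? no; and Tier V Good (paragraph 8)? yes. So the shipment is not a Recognised Export.
Under paragraph 11: the destination is a listed territory? yes; and the consignee is an affiliated undertaking? yes. So the shipment is a Class-B Item.
Under paragraph 12: the consignee is not an affiliated undertaking? no; and the goods incorporate encryption functionality? yes. So the shipment is not a Restricted Transfer.
Under paragraph 13: the exporter does not hold a general authorisation? yes; or the goods are of domestic origin? no. So the shipment is a Class-R Article.
Under paragraph 7: not a Class-B Item (paragraph 11)? no; or not a Restricted Transfer (paragraph 12)? yes; or Class-R Article (paragraph 13)? yes. So the shipment is a Class-D Good.
Under paragraph 1: the goods are intended for civil end-use? yes; or the exporter holds a general authorisation? no. So the shipment is a Standard Export.
Under paragraph 6: the goods are intended for civil end-use? yes; or the consignee is a government body? yes. So the shipment is a Licensed Item.
Under paragraph 4: Standard Export (paragraph 1)? yes; the destination is a listed territory? yes; not a Licensed Item (paragraph 6)? no — 2 of 3 hold (need ≥2) → satisfied.
Under paragraph 2: not a Recognised Export (paragraph 3)? yes; and Class-D Good (paragraph 7)? yes; and not a Scheduled Consignment (paragraph 4)? no. So the shipment is not a Certified Consignment.

Scheduled Consignment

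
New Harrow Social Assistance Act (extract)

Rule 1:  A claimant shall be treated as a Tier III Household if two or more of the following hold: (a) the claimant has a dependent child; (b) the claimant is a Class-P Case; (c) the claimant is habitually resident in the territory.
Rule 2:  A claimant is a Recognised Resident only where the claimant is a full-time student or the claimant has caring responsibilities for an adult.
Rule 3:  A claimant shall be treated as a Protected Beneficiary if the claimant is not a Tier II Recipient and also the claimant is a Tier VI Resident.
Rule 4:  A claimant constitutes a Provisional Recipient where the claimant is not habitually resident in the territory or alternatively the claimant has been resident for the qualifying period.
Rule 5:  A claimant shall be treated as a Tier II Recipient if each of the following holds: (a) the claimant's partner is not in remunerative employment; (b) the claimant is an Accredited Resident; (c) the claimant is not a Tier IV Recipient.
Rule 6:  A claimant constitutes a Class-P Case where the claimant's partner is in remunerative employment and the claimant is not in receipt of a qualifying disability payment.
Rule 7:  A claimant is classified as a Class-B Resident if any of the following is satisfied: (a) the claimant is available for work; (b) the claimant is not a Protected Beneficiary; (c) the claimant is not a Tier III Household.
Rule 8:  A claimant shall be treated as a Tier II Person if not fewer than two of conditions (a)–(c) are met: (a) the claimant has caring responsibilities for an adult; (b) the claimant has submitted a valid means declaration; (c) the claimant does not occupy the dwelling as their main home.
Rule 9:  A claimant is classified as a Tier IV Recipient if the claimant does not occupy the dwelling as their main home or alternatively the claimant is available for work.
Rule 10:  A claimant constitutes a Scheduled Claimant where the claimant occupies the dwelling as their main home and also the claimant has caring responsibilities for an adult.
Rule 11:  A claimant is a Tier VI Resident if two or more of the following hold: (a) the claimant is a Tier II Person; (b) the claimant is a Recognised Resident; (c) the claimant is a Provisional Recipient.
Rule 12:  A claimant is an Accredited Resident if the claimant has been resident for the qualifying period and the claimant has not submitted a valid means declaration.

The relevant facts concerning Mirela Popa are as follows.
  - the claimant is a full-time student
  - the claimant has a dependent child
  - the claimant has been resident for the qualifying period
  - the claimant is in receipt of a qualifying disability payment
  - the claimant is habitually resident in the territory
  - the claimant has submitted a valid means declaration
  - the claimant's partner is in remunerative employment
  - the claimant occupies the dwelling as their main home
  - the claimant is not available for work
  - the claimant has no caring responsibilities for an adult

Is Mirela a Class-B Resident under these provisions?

rule 12 — Accredited Resident: [the claimant has been resident for the qualifying period? yes] AND [the claimant has not submitted a valid means declaration? no] → not satisfied.
rule 9 — Tier IV Recipient: [the claimant does not occupy the dwelling as their main home? no] OR [the claimant is available for work? no] → not satisfied.
rule 5 — Tier II Recipient: [the claimant's partner is not in remunerative employment? no] AND [Accredited Resident (rule 12)? no] AND [not a Tier IV Recipient (rule 9)? yes] → not satisfied.
rule 8 — Tier II Person: the claimant has caring responsibilities for an adult? no; the claimant has submitted a valid means declaration? yes; the claimant does not occupy the dwelling as their main home? no — 1 of 3 hold (need ≥2) → not satisfied.
rule 2 — Recognised Resident: [the claimant is a full-time student? yes] OR [the claimant has caring responsibilities for an adult? no] → satisfied.
rule 4 — Provisional Recipient: [the claimant is not habitually resident in the territory? no] OR [the claimant has been resident for the qualifying period? yes] → satisfied.
rule 11 — Tier VI Resident: Tier II Person (rule 8)? no; Recognised Resident (rule 2)? yes; Provisional Recipient (rule 4)? yes — 2 of 3 hold (need ≥2) → satisfied.
rule 3 — Protected Beneficiary: [not a Tier II Recipient (rule 5)? yes] AND [Tier VI Resident (rule 11)? yes] → satisfied.
rule 6 — Class-P Case: [the claimant's partner is in remunerative employment? yes] AND [the claimant is not in receipt of a qualifying disability payment? no] → not satisfied.
rule 1 — Tier III Household: the claimant has a dependent child? yes; Class-P Case (rule 6)? no; the claimant is habitually resident in the territory? yes — 2 of 3 hold (need ≥2) → satisfied.
rule 7 — Class-B Resident: [the claimant is available for work? no] OR [not a Protected Beneficiary (rule 3)? no] OR [not a Tier III Household (rule 1)? no] → not satisfied.

No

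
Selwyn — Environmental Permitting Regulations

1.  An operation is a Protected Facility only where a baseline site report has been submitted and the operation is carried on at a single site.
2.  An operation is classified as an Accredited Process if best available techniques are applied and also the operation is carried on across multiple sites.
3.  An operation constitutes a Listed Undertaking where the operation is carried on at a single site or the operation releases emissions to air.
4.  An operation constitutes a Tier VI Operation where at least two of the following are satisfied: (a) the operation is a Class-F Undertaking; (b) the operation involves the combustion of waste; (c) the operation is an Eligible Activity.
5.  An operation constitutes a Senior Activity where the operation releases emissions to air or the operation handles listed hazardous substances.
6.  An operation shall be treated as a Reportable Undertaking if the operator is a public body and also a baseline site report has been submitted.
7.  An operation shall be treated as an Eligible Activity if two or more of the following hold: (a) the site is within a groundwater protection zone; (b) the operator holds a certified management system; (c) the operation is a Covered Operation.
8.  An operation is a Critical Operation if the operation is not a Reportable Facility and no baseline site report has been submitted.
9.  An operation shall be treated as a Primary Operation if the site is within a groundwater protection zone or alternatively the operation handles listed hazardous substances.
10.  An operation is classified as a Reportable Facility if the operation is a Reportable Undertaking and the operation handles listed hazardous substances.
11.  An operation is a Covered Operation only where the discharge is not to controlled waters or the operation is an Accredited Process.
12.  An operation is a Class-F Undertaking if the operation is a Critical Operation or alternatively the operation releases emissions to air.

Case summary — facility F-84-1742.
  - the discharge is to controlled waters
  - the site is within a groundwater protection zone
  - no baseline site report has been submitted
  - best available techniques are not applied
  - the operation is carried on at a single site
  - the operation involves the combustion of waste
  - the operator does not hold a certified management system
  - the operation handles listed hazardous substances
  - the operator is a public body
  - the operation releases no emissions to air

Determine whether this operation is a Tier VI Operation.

paragraph 6 — Reportable Undertaking: [the operator is a public body? yes] AND [a baseline site report has been submitted? no] → not satisfied.
paragraph 10 — Reportable Facility: [Reportable Undertaking (paragraph 6)? no] AND [the operation handles listed hazardous substances? yes] → not satisfied.
paragraph 8 — Critical Operation: [not a Reportable Facility (paragraph 10)? yes] AND [no baseline site report has been submitted? yes] → satisfied.
paragraph 12 — Class-F Undertaking: [Critical Operation (paragraph 8)? yes] OR [the operation releases emissions to air? no] → satisfied.
paragraph 2 — Accredited Process: [best available techniques are applied? no] AND [the operation is carried on across multiple sites? no] → not satisfied.
paragraph 11 — Covered Operation: [the discharge is not to controlled waters? no] OR [Accredited Process (paragraph 2)? no] → not satisfied.
paragraph 7 — Eligible Activity: the site is within a groundwater protection zone? yes; the operator holds a certified management system? no; Covered Operation (paragraph 11)? no — 1 of 3 hold (need ≥2) → not satisfied.
paragraph 4 — Tier VI Operation: Class-F Undertaking (paragraph 12)? yes; the operation involves the combustion of waste? yes; Eligible Activity (paragraph 7)? no — 2 of 3 hold (need ≥2) → satisfied.

Yes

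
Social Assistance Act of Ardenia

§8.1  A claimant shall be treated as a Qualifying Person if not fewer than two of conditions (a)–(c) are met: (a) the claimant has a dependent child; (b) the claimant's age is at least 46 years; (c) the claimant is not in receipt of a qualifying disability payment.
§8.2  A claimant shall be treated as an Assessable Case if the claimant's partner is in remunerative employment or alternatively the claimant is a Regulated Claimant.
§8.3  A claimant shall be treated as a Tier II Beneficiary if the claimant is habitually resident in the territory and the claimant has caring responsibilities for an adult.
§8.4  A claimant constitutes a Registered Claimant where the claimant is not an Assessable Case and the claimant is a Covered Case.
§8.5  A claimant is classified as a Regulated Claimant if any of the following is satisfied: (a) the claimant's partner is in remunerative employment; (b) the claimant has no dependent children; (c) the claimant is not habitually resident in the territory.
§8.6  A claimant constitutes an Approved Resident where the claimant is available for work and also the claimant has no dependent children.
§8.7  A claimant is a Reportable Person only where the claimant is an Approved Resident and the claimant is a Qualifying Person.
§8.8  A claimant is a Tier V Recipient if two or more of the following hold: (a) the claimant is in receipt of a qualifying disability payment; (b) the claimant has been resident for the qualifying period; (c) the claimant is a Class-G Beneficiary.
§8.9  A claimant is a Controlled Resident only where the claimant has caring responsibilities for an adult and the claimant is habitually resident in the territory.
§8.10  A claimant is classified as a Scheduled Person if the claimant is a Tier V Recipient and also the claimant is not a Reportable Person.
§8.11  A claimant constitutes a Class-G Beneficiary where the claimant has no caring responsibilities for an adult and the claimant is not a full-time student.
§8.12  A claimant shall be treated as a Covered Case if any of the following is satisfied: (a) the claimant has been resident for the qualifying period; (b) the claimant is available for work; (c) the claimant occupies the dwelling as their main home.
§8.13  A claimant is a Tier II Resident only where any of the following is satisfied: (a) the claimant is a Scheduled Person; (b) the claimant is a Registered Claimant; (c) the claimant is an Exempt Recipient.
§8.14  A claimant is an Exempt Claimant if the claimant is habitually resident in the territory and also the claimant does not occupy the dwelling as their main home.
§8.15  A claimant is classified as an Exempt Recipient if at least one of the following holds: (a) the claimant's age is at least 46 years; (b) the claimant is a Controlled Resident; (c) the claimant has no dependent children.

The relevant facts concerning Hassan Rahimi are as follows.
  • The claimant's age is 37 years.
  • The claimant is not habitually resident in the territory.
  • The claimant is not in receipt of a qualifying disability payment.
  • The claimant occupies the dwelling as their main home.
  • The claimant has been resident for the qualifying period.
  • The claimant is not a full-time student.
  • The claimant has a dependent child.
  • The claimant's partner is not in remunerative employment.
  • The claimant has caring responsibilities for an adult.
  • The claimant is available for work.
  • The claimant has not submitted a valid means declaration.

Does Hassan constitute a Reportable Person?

No

Under §8.6: the claimant is available for work? yes; and the claimant has no dependent children? no. So the claimant is not an Approved Resident.
Under §8.1: the claimant has a dependent child? yes; claimant's age: 37 years ≥ 46 years? no; the claimant is not in receipt of a qualifying disability payment? yes — 2 of 3 hold (need ≥2) → satisfied.
Under §8.7: Approved Resident (§8.6)? no; and Qualifying Person (§8.1)? yes. So the claimant is not a Reportable Person.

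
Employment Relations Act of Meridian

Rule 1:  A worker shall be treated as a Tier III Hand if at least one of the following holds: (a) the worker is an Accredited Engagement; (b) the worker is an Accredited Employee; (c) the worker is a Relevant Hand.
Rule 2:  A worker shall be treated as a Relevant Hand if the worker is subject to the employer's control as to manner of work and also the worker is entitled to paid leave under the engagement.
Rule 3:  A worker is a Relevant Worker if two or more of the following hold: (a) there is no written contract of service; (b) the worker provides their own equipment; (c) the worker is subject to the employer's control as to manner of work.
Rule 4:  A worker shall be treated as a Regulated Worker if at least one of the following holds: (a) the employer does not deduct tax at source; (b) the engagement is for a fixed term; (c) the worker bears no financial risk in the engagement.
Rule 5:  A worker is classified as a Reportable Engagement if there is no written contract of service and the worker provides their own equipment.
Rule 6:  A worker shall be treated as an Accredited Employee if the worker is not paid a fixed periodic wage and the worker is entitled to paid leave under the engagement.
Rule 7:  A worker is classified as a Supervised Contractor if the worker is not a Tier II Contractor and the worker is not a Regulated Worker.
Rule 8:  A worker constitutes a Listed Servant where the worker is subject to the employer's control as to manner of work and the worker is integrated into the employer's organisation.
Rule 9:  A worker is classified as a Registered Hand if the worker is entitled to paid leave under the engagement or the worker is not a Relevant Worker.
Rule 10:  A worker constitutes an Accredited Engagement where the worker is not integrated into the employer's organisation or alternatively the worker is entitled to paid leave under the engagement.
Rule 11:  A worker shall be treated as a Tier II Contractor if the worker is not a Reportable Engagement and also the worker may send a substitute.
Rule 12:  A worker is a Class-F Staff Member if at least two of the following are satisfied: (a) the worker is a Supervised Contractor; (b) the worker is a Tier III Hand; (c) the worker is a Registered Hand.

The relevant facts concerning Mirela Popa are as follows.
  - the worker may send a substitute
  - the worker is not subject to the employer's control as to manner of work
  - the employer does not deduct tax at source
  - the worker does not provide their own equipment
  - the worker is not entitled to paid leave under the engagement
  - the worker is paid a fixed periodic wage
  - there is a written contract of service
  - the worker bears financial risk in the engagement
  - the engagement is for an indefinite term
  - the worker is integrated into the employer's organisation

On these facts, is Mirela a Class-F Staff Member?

No

Under rule 5: there is no written contract of service? no; and the worker provides their own equipment? no. So the worker is not a Reportable Engagement.
Under rule 11: not a Reportable Engagement (rule 5)? yes; and the worker may send a substitute? yes. So the worker is a Tier II Contractor.
Under rule 4: the employer does not deduct tax at source? yes; or the engagement is for a fixed term? no; or the worker bears no financial risk in the engagement? no. So the worker is a Regulated Worker.
Under rule 7: not a Tier II Contractor (rule 11)? no; and not a Regulated Worker (rule 4)? no. So the worker is not a Supervised Contractor.
Under rule 10: the worker is not integrated into the employer's organisation? no; or the worker is entitled to paid leave under the engagement? no. So the worker is not an Accredited Engagement.
Under rule 6: the worker is not paid a fixed periodic wage? no; and the worker is entitled to paid leave under the engagement? no. So the worker is not an Accredited Employee.
Under rule 2: the worker is subject to the employer's control as to manner of work? no; and the worker is entitled to paid leave under the engagement? no. So the worker is not a Relevant Hand.
Under rule 1: Accredited Engagement (rule 10)? no; or Accredited Employee (rule 6)? no; or Relevant Hand (rule 2)? no. So the worker is not a Tier III Hand.
Under rule 3: there is no written contract of service? no; the worker provides their own equipment? no; the worker is subject to the employer's control as to manner of work? no — 0 of 3 hold (need ≥2) → not satisfied.
Under rule 9: the worker is entitled to paid leave under the engagement? no; or not a Relevant Worker (rule 3)? yes. So the worker is a Registered Hand.
Under rule 12: Supervised Contractor (rule 7)? no; Tier III Hand (rule 1)? no; Registered Hand (rule 9)? yes — 1 of 3 hold (need ≥2) → not satisfied.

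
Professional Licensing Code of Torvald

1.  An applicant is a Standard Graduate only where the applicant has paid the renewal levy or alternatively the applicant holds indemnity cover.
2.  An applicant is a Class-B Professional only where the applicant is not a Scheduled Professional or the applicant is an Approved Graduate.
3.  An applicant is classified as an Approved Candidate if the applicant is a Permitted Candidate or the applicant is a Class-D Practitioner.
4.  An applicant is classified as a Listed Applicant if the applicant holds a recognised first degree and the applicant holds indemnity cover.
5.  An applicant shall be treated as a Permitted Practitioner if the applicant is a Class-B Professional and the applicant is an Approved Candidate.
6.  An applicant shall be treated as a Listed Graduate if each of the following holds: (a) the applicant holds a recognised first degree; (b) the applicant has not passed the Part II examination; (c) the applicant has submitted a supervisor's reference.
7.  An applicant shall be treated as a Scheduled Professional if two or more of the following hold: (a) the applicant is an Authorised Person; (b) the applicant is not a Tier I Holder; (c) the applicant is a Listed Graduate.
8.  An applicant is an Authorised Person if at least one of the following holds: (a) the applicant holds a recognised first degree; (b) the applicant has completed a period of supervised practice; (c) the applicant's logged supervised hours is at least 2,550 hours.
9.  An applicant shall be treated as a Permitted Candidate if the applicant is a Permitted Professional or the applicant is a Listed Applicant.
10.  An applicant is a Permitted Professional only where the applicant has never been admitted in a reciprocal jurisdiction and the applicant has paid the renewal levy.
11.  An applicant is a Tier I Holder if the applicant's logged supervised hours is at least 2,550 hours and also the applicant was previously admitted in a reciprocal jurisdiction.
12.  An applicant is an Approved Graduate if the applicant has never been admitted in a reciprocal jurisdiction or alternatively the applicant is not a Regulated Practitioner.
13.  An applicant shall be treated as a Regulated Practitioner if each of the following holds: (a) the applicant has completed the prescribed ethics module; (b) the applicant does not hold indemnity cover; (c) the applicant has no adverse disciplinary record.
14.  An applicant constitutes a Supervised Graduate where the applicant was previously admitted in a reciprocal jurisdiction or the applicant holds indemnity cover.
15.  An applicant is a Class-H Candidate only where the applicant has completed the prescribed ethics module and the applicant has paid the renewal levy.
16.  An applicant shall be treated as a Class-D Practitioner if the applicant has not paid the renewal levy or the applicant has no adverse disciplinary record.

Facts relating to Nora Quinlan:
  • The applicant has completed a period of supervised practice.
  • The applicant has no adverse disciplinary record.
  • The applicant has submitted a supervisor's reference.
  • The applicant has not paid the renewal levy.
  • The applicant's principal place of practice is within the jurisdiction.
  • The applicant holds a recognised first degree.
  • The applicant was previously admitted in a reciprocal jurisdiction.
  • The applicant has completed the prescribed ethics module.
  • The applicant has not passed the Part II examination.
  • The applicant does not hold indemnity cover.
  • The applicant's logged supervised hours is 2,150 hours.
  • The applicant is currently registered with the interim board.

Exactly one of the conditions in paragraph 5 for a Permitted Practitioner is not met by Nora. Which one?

Under paragraph 8: the applicant holds a recognised first degree? yes; or the applicant has completed a period of supervised practice? yes; or applicant's logged supervised hours: 2,150 hours ≥ 2,550 hours? no. So the applicant is an Authorised Person.
Under paragraph 11: applicant's logged supervised hours: 2,150 hours ≥ 2,550 hours? no; and the applicant was previously admitted in a reciprocal jurisdiction? yes. So the applicant is not a Tier I Holder.
Under paragraph 6: the applicant holds a recognised first degree? yes; and the applicant has not passed the Part II examination? yes; and the applicant has submitted a supervisor's reference? yes. So the applicant is a Listed Graduate.
Under paragraph 7: Authorised Person (paragraph 8)? yes; not a Tier I Holder (paragraph 11)? yes; Listed Graduate (paragraph 6)? yes — 3 of 3 hold (need ≥2) → satisfied.
Under paragraph 13: the applicant has completed the prescribed ethics module? yes; and the applicant does not hold indemnity cover? yes; and the applicant has no adverse disciplinary record? yes. So the applicant is a Regulated Practitioner.
Under paragraph 12: the applicant has never been admitted in a reciprocal jurisdiction? no; or not a Regulated Practitioner (paragraph 13)? no. So the applicant is not an Approved Graduate.
Under paragraph 2: not a Scheduled Professional (paragraph 7)? no; or Approved Graduate (paragraph 12)? no. So the applicant is not a Class-B Professional.
Under paragraph 10: the applicant has never been admitted in a reciprocal jurisdiction? no; and the applicant has paid the renewal levy? no. So the applicant is not a Permitted Professional.
Under paragraph 4: the applicant holds a recognised first degree? yes; and the applicant holds indemnity cover? no. So the applicant is not a Listed Applicant.
Under paragraph 9: Permitted Professional (paragraph 10)? no; or Listed Applicant (paragraph 4)? no. So the applicant is not a Permitted Candidate.
Under paragraph 16: the applicant has not paid the renewal levy? yes; or the applicant has no adverse disciplinary record? yes. So the applicant is a Class-D Practitioner.
Under paragraph 3: Permitted Candidate (paragraph 9)? no; or Class-D Practitioner (paragraph 16)? yes. So the applicant is an Approved Candidate.
Under paragraph 5: Class-B Professional (paragraph 2)? no; and Approved Candidate (paragraph 3)? yes. So the applicant is not a Permitted Practitioner.

Class-B Professional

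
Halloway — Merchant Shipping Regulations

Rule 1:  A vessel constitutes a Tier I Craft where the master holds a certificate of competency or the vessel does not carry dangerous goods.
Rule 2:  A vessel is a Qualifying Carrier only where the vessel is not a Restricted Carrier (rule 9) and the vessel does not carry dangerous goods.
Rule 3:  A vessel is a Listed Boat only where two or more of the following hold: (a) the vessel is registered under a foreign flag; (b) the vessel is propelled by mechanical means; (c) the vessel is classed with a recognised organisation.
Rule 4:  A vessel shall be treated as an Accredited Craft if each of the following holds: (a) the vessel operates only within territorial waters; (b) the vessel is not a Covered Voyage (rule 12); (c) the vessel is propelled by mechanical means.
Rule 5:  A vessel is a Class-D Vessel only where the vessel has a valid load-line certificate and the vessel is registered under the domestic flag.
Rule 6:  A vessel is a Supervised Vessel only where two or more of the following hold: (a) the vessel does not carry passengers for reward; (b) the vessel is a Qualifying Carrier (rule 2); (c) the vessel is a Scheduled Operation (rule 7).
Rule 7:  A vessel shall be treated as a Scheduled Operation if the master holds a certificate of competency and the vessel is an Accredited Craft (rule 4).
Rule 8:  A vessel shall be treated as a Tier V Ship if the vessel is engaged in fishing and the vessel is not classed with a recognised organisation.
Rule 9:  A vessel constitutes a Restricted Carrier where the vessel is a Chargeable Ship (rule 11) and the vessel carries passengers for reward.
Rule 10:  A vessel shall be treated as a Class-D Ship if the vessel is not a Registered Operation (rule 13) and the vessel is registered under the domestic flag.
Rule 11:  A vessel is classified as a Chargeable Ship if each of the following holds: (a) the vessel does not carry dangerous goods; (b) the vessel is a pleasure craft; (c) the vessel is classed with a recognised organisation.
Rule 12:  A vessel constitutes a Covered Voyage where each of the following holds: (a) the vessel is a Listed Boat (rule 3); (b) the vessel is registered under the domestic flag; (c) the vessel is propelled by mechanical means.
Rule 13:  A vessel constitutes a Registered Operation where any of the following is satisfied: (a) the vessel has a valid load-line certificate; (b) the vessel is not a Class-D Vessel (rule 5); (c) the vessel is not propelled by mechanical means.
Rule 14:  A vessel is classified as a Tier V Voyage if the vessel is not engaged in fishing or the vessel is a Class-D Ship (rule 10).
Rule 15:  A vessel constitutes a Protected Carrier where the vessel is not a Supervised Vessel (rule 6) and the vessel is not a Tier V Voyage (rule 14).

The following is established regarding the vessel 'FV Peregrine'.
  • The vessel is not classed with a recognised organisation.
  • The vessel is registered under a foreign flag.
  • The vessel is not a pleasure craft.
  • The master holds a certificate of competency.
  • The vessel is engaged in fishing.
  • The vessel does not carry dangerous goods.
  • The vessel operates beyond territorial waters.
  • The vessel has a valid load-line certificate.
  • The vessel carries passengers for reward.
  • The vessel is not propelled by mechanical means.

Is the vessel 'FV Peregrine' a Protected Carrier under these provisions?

Yes

rule 11 — Chargeable Ship: [the vessel does not carry dangerous goods? yes] AND [the vessel is a pleasure craft? no] AND [the vessel is classed with a recognised organisation? no] → not satisfied.
rule 9 — Restricted Carrier: [Chargeable Ship (rule 11)? no] AND [the vessel carries passengers for reward? yes] → not satisfied.
rule 2 — Qualifying Carrier: [not a Restricted Carrier (rule 9)? yes] AND [the vessel does not carry dangerous goods? yes] → satisfied.
rule 3 — Listed Boat: the vessel is registered under a foreign flag? yes; the vessel is propelled by mechanical means? no; the vessel is classed with a recognised organisation? no — 1 of 3 hold (need ≥2) → not satisfied.
rule 12 — Covered Voyage: [Listed Boat (rule 3)? no] AND [the vessel is registered under the domestic flag? no] AND [the vessel is propelled by mechanical means? no] → not satisfied.
rule 4 — Accredited Craft: [the vessel operates only within territorial waters? no] AND [not a Covered Voyage (rule 12)? yes] AND [the vessel is propelled by mechanical means? no] → not satisfied.
rule 7 — Scheduled Operation: [the master holds a certificate of competency? yes] AND [Accredited Craft (rule 4)? no] → not satisfied.
rule 6 — Supervised Vessel: the vessel does not carry passengers for reward? no; Qualifying Carrier (rule 2)? yes; Scheduled Operation (rule 7)? no — 1 of 3 hold (need ≥2) → not satisfied.
rule 5 — Class-D Vessel: [the vessel has a valid load-line certificate? yes] AND [the vessel is registered under the domestic flag? no] → not satisfied.
rule 13 — Registered Operation: [the vessel has a valid load-line certificate? yes] OR [not a Class-D Vessel (rule 5)? yes] OR [the vessel is not propelled by mechanical means? yes] → satisfied.
rule 10 — Class-D Ship: [not a Registered Operation (rule 13)? no] AND [the vessel is registered under the domestic flag? no] → not satisfied.
rule 14 — Tier V Voyage: [the vessel is not engaged in fishing? no] OR [Class-D Ship (rule 10)? no] → not satisfied.
rule 15 — Protected Carrier: [not a Supervised Vessel (rule 6)? yes] AND [not a Tier V Voyage (rule 14)? yes] → satisfied.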